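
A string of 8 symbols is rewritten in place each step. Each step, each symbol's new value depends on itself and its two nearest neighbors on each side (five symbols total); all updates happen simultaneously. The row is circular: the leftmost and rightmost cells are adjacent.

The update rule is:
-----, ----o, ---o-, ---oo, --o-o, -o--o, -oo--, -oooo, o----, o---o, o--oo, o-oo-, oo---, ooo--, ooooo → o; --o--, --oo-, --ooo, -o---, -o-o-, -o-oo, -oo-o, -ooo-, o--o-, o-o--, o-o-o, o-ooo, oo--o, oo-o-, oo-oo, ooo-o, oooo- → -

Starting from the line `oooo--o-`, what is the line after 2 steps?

step 1: -o-o--o-
step 2: -o--o--o

-o--o--o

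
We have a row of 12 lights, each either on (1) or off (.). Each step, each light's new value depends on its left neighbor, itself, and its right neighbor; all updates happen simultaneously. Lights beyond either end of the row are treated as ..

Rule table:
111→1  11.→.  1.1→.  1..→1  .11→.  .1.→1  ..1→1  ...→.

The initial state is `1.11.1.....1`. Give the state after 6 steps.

..11...111..

step 1: 1....11...11
step 2: 11..1..1.1..
step 3: ..111111.11.
step 4: .1.1111....1
step 5: 11..11.1..11
step 6: ..11...111..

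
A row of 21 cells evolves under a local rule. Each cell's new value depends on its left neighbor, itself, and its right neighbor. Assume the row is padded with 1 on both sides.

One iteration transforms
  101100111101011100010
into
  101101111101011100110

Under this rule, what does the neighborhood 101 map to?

0

At position 1 the neighborhood is 101; the next row has 0 there.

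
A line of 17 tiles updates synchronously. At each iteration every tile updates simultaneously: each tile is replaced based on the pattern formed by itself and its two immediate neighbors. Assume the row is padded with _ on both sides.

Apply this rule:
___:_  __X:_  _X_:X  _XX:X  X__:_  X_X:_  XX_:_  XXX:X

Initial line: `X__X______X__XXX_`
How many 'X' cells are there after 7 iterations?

4

iteration 1: X__X______X__XX__
iteration 2: X__X______X__X___
iteration 3: X__X______X__X___  (fixed point — unchanged through iteration 7)
count of X: 4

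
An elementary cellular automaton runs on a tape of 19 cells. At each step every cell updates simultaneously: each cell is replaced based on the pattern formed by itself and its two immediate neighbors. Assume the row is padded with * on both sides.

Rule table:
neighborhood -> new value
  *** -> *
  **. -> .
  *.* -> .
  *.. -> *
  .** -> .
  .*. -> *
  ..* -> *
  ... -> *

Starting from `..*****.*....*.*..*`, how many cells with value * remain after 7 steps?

**.***..******.***.
*...*.**.****...*..
.****.....**.******
..**.*****....*****
**....***.****.****
*.****.*...**...***
...**..****..***.**
count of *: 11

11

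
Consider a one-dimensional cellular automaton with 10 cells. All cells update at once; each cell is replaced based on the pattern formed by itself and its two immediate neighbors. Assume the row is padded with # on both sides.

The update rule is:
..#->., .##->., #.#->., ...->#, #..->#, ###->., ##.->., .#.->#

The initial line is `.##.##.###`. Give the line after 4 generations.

#########.

generation 1: ..........
generation 2: #########.
generation 3: ..........  (repeats generation 1; period 2)
generation 4: #########.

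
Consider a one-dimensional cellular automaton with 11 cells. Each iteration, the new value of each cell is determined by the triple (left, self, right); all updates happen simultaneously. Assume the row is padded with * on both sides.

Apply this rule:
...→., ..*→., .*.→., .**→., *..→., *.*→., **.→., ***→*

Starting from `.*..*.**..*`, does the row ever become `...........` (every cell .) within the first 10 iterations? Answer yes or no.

iteration 1: ...........
all cells are . at iteration 1

yes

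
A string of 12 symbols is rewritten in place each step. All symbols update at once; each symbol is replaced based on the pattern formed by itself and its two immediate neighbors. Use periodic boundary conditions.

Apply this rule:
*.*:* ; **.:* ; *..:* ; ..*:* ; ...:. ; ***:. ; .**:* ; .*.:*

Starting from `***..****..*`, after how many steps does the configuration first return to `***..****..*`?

step 1: ..****..****
step 2: ***..****..*

2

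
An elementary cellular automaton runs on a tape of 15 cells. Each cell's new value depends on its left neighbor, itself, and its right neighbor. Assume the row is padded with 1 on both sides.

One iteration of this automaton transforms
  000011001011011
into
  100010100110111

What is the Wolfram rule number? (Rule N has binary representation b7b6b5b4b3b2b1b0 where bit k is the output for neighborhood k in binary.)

184

position 14: 111 → 1  (bit 7 = 1)
position 5: 110 → 0  (bit 6 = 0)
position 9: 101 → 1  (bit 5 = 1)
position 0: 100 → 1  (bit 4 = 1)
position 4: 011 → 1  (bit 3 = 1)
position 8: 010 → 0  (bit 2 = 0)
position 3: 001 → 0  (bit 1 = 0)
position 1: 000 → 0  (bit 0 = 0)
bits b7..b0 = 10111000 = 184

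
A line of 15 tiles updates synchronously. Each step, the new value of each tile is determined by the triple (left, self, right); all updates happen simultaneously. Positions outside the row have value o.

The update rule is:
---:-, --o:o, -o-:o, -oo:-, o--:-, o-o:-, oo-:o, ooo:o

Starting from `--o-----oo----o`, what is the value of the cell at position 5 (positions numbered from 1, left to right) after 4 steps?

o

-oo----o-o---o-
--o---oo-o--oo-
-oo--o-o-o-o-o-
--o-oo-o-o-o-o-
position 5 holds o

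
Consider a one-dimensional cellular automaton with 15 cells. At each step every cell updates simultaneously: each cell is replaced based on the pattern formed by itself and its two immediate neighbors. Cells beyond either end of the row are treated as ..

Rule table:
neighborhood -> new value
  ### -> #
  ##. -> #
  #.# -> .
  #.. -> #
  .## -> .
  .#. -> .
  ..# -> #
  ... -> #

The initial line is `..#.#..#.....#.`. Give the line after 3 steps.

#.###..##.#####

step 1: ##...##.#####.#
step 2: .####.#..####..
step 3: #.###..##.#####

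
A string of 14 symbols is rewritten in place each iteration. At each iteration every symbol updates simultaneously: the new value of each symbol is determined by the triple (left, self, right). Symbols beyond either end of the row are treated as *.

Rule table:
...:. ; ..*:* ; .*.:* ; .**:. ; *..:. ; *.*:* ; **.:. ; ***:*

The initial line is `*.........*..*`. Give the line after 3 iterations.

.........**.*.
........*..***
.......**.*.**

.......**.*.**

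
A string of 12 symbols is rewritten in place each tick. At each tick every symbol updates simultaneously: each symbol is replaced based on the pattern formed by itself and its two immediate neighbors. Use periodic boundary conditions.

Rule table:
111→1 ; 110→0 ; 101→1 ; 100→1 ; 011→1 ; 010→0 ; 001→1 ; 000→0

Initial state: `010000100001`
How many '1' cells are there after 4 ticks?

tick 1: 101001010010
tick 2: 010110101101
tick 3: 101101011010
tick 4: 011010110101
count of 1: 7

7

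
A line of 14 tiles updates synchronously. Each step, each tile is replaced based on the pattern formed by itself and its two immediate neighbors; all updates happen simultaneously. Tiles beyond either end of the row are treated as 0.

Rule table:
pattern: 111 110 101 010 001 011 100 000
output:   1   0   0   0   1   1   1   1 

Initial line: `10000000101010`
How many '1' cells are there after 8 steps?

8

01111111000001
11111110111110
11111100111101
11111011111000
11110011110111
11101111100110
11001111011101
10111110011000
count of 1: 8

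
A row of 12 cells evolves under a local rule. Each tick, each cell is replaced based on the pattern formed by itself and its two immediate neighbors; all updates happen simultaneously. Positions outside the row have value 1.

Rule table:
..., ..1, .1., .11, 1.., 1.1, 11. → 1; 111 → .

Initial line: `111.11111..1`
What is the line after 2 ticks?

..111...1111
111.11111...

111.11111...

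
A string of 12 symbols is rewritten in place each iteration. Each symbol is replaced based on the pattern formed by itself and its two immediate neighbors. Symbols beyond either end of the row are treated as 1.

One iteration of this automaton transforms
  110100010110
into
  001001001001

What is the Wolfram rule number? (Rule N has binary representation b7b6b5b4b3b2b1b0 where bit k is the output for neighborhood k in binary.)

position 0: 111 → 0  (bit 7 = 0)
position 1: 110 → 0  (bit 6 = 0)
position 2: 101 → 1  (bit 5 = 1)
position 4: 100 → 0  (bit 4 = 0)
position 9: 011 → 0  (bit 3 = 0)
position 3: 010 → 0  (bit 2 = 0)
position 6: 001 → 0  (bit 1 = 0)
position 5: 000 → 1  (bit 0 = 1)
bits b7..b0 = 00100001 = 33

33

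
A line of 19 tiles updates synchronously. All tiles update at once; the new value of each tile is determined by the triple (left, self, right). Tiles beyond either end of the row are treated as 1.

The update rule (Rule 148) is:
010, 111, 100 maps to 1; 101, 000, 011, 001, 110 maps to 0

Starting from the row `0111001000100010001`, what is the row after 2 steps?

0010101100110011000
1010100010001000100

1010100010001000100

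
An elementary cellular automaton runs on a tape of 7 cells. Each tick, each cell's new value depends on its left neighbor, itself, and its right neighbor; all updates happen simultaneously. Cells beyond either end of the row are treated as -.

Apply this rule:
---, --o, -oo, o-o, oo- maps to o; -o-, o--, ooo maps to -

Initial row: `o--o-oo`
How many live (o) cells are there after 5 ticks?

tick 1: --o-ooo
tick 2: oo-oo-o
tick 3: oooooo-
tick 4: o----o-
tick 5: --ooo--
count of o: 3

3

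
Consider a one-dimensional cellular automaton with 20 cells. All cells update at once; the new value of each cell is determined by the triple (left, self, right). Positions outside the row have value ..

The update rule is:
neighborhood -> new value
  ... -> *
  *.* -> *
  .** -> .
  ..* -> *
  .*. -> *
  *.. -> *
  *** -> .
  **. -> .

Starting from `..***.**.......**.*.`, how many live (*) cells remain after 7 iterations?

12

iteration 1: **...*..*******..***
iteration 2: ..******.......**...
iteration 3: **......*******..***
iteration 4: ..******.......**...  (repeats iteration 2; period 2)
iteration 7: **......*******..***
count of *: 12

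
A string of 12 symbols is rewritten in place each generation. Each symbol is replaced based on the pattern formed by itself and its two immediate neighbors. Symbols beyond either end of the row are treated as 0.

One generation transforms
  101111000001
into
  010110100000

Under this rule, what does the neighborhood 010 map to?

0

At position 0 the neighborhood is 010; the next row has 0 there.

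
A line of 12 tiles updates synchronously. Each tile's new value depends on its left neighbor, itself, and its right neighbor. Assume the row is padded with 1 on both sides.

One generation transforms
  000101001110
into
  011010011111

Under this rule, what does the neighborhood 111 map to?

1

At position 9 the neighborhood is 111; the next row has 1 there.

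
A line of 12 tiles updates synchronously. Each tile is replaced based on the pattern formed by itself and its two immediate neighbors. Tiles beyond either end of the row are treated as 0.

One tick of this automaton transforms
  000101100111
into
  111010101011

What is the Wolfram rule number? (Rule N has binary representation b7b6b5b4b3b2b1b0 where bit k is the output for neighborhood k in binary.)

227

position 10: 111 → 1  (bit 7 = 1)
position 6: 110 → 1  (bit 6 = 1)
position 4: 101 → 1  (bit 5 = 1)
position 7: 100 → 0  (bit 4 = 0)
position 5: 011 → 0  (bit 3 = 0)
position 3: 010 → 0  (bit 2 = 0)
position 2: 001 → 1  (bit 1 = 1)
position 0: 000 → 1  (bit 0 = 1)
bits b7..b0 = 11100011 = 227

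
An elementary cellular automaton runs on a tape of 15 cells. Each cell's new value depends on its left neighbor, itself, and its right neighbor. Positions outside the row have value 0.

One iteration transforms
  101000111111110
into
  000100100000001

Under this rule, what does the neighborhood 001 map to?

0

At position 5 the neighborhood is 001; the next row has 0 there.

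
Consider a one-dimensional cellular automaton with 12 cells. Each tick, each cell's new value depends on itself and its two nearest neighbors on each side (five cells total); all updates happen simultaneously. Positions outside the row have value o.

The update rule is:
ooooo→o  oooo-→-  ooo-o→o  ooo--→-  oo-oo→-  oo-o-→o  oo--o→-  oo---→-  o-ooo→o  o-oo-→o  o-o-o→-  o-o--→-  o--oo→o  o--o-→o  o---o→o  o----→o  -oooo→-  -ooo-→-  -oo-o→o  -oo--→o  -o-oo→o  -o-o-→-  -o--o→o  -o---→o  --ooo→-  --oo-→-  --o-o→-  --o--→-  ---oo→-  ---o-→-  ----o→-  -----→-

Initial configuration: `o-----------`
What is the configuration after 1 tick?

--o---------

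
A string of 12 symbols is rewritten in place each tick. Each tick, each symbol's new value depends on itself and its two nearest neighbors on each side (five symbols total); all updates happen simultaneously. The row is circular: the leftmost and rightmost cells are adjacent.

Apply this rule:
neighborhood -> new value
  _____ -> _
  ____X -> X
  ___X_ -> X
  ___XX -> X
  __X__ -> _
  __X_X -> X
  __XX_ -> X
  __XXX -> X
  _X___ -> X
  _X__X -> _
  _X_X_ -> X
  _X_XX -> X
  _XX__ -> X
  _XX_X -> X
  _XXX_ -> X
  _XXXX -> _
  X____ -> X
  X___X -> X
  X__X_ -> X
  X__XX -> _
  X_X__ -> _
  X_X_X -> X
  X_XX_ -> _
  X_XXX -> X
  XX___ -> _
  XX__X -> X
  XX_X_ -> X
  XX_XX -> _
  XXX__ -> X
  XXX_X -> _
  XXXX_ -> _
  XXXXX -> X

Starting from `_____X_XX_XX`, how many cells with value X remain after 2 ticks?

_X_XXXX_X__X
XXXX___X__XX
count of X: 7

7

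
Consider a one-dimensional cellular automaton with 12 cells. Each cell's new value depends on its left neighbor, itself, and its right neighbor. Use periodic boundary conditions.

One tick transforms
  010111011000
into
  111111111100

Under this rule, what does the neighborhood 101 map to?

At position 2 the neighborhood is 101; the next row has 1 there.

1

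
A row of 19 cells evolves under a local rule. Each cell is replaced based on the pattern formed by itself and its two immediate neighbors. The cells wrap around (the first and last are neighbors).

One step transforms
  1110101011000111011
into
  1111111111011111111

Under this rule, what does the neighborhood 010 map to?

1

At position 4 the neighborhood is 010; the next row has 1 there.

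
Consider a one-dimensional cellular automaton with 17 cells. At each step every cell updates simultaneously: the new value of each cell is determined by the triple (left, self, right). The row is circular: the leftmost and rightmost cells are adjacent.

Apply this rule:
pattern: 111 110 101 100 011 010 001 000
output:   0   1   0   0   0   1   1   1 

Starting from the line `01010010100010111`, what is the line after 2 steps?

01010010100010111

01010110101110001
01010010100010111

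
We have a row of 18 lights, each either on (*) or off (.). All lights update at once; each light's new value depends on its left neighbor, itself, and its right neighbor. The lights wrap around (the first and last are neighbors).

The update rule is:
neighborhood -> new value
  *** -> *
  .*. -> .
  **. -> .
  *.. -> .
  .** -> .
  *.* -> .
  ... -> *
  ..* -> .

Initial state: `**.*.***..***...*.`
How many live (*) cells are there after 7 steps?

step 1: ......*....*..*...
step 2: *****...**......**
step 3: ****..*....****..*
step 4: ***.....**..**....
step 5: .*..***........**.
step 6: .....*..******....
step 7: ****.....****..***
count of *: 11

11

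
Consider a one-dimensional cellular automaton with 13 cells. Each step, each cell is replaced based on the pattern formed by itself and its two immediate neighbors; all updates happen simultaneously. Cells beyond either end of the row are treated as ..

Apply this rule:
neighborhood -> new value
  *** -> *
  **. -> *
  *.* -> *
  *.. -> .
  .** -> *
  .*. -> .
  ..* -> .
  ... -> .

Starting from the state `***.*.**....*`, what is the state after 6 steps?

step 1: ****.***.....
step 2: ********.....
step 3: ********.....  (fixed point — unchanged through step 6)

********.....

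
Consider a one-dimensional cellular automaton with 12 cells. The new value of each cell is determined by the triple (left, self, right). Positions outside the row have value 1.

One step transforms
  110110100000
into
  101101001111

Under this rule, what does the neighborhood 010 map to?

0

At position 6 the neighborhood is 010; the next row has 0 there.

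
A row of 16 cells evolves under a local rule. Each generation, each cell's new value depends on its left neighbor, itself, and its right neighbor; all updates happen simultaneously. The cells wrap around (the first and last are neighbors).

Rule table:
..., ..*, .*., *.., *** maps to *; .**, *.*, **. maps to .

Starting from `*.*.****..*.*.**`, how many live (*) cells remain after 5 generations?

12

generation 1: ..*..**.***.*..*
generation 2: *****....*..****
generation 3: ****.*******.***
generation 4: ***...*****...**
generation 5: **.***.***.***.*
count of *: 12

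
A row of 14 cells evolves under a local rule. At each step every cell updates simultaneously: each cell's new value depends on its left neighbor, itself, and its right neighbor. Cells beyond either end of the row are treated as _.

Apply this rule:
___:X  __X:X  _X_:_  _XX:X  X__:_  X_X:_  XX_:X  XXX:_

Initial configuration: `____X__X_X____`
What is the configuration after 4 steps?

step 1: XXXX__X____XXX
step 2: X__X_X__XXXX_X
step 3: __X____XX__X__
step 4: XX__XXXXX_X__X

XX__XXXXX_X__X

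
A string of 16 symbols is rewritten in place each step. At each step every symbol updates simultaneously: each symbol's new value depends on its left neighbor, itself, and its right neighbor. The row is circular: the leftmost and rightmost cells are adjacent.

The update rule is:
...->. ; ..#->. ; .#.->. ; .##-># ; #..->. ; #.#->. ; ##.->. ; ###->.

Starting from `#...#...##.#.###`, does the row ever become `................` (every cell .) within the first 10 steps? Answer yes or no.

yes

step 1: ........#....#..
step 2: ................
all cells are . at step 2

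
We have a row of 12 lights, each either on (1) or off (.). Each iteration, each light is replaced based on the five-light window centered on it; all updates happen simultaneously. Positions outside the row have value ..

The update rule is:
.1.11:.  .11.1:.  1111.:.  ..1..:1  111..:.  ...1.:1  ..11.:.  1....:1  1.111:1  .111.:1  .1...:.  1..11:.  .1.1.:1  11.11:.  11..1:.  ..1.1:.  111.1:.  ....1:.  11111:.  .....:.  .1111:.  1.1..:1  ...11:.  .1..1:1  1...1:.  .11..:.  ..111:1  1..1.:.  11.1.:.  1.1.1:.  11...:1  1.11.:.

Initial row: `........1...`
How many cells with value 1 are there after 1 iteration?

.......11.1.
count of 1: 3

3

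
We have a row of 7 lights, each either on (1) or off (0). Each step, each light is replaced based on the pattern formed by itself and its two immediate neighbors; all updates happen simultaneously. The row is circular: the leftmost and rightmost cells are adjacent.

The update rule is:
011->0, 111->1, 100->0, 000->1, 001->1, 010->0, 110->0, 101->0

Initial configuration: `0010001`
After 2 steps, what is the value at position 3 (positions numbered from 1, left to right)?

0100110
1001000
position 3 holds 0

0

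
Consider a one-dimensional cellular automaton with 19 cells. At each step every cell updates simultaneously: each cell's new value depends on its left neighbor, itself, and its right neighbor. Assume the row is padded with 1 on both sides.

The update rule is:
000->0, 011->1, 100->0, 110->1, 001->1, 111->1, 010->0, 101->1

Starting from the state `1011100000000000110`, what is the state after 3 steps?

1111100000000001111
1111100000000011111
1111100000000111111

1111100000000111111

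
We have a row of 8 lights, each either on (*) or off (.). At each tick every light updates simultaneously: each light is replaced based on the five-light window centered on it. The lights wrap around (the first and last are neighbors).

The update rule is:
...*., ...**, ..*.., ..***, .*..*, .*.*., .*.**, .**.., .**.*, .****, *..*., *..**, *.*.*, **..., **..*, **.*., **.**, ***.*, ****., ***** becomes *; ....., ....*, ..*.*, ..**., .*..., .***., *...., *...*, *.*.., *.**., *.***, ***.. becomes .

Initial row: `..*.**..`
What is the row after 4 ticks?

.***.***

.*.*.**.
*.***.**
**..**..
.***.***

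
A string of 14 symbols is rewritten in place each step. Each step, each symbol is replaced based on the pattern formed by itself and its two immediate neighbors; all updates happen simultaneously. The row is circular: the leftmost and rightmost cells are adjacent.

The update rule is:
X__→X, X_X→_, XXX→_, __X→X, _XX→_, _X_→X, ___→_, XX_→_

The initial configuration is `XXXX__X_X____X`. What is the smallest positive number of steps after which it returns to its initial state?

____XXX_XX__X_
___X______XXXX
X_XXX____X____
X____X__XXX__X
_X__XXXX___XX_
XXXX____X_X__X
____X__XX_XXX_
___XXXX______X
X_X____X____XX
__XX__XXX__X__
_X__XX___XXXX_
XXXX__X_X____X

12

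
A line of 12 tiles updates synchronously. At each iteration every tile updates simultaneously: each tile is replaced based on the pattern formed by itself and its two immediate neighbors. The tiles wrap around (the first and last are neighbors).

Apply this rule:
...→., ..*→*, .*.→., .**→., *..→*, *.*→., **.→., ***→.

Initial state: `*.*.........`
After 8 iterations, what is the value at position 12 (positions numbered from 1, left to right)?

...*.......*
*.*.*.....*.
.....*...*..
....*.*.*.*.
...*.......*  (repeats iteration 1; period 4)
iteration 8: ....*.*.*.*.
position 12 holds .

.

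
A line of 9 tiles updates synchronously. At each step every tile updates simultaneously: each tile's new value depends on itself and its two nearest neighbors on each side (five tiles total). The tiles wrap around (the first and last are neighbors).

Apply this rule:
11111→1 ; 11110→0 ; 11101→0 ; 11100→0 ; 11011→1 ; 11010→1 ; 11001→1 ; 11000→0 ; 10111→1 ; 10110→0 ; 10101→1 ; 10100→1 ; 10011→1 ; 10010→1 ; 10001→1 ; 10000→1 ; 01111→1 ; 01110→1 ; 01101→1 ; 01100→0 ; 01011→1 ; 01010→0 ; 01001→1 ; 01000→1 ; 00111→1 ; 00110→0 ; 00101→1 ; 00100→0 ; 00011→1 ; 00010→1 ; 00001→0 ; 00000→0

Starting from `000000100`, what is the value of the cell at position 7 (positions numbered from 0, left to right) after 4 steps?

000001011
010011100
101111001
111100110
position 7 holds 1

1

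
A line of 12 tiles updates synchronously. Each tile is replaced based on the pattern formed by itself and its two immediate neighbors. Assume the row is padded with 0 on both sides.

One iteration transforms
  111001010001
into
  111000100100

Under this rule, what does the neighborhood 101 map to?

1

At position 6 the neighborhood is 101; the next row has 1 there.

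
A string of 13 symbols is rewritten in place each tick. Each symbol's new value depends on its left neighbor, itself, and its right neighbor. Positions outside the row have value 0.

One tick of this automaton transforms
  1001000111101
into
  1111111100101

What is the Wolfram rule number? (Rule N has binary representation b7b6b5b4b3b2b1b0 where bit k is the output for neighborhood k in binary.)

95

position 8: 111 → 0  (bit 7 = 0)
position 10: 110 → 1  (bit 6 = 1)
position 11: 101 → 0  (bit 5 = 0)
position 1: 100 → 1  (bit 4 = 1)
position 7: 011 → 1  (bit 3 = 1)
position 0: 010 → 1  (bit 2 = 1)
position 2: 001 → 1  (bit 1 = 1)
position 5: 000 → 1  (bit 0 = 1)
bits b7..b0 = 01011111 = 95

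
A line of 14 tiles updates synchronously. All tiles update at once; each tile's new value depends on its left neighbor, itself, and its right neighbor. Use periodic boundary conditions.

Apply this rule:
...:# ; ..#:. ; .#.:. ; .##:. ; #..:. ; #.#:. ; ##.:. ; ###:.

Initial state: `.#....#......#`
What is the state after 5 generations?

...##...####..

...##...####..
##....#......#
...##...####..  (repeats generation 1; period 2)
generation 5: ...##...####..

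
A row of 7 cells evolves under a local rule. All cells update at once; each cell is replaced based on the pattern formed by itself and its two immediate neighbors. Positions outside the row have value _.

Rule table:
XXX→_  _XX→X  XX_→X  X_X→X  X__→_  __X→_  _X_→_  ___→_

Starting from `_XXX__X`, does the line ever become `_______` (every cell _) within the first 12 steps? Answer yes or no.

yes

step 1: _X_X___
step 2: __X____
step 3: _______
all cells are _ at step 3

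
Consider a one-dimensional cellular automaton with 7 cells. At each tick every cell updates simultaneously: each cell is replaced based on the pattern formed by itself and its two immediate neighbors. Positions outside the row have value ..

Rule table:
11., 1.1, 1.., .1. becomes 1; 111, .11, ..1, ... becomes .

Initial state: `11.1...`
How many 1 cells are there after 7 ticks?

1

tick 1: .1111..
tick 2: ....11.
tick 3: .....11
tick 4: ......1
tick 5: ......1  (fixed point — unchanged through tick 7)
count of 1: 1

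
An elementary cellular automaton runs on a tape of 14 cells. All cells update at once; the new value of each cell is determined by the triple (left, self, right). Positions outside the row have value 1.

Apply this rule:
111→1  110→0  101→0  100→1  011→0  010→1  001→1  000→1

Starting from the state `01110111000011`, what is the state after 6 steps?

00100010111101
11111110011000
11111101100111
11111000011011
11110111100001
11100011011110

11100011011110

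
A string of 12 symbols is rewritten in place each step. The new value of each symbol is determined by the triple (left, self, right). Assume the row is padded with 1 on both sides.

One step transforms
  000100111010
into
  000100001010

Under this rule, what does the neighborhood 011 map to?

0

At position 6 the neighborhood is 011; the next row has 0 there.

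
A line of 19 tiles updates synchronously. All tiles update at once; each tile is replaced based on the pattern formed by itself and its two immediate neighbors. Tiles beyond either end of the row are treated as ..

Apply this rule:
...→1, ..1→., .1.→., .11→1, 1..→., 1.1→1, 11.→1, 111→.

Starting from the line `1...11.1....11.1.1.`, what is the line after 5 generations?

generation 1: ..1.111..11.111.1..
generation 2: 1..11.1..1111.11..1
generation 3: ...111...1..1111...
generation 4: 11.1.1.1....1..1.11
generation 5: 111.1.1..11.....111

111.1.1..11.....111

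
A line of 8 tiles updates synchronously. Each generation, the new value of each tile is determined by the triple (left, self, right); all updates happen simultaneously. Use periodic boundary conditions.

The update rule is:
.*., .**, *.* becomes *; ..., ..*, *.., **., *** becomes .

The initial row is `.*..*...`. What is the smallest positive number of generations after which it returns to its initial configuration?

1

generation 1: .*..*...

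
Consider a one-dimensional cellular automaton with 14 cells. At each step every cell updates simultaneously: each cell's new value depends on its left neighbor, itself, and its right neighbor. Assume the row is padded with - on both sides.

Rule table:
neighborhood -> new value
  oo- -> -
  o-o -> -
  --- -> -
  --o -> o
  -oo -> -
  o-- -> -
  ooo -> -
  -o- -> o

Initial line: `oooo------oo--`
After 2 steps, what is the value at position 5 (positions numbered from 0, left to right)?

---------o----
--------oo----
position 5 holds -

-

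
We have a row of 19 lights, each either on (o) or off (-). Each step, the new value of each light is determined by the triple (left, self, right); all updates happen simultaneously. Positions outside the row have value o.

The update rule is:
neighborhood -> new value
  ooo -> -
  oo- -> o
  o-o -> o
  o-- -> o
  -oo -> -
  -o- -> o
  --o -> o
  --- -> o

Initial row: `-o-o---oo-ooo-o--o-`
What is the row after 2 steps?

------oo-ooo-------

step 1: ooooooo-oo--ooooooo
step 2: ------oo-ooo-------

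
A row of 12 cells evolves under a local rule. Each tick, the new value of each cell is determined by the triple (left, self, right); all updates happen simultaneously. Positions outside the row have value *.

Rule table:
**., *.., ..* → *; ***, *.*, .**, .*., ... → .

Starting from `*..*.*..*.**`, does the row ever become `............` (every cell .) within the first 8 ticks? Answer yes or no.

***...**....
..**.*.**..*
**.*....***.
.*..*..*..*.
..**.**.**..
**.*..*..***
.*..**.**...
..**.*..**.*
tick 8 is ..**.*..**.*, still not uniform .

no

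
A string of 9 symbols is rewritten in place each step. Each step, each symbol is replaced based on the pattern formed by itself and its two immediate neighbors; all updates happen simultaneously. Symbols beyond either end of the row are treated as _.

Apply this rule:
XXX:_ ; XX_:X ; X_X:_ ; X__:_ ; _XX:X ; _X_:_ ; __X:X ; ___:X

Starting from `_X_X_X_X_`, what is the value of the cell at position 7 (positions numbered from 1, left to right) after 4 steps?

X

X________
__XXXXXXX
XXX_____X
X_X_XXXX_
position 7 holds X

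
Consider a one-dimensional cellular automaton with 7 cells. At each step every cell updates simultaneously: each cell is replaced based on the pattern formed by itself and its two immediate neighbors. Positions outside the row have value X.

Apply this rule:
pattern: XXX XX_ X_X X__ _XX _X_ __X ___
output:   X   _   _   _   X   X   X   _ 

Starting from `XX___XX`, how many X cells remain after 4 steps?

X___XXX
___XXXX
__XXXXX
_XXXXXX
count of X: 6

6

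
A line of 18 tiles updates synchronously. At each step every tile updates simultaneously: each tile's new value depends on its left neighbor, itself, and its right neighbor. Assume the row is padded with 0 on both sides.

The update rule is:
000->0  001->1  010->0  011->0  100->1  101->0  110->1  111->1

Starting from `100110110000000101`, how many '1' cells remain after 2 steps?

step 1: 011010011000001000
step 2: 101001101100010100
count of 1: 8

8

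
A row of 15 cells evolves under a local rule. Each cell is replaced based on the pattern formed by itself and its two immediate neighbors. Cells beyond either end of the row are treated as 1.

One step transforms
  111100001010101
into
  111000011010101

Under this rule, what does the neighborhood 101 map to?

0

At position 9 the neighborhood is 101; the next row has 0 there.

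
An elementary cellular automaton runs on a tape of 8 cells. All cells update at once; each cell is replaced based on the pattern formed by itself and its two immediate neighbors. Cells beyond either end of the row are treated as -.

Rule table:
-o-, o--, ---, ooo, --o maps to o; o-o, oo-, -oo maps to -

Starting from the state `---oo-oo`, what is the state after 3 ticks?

ooo-----
-o-ooooo
oo--ooo-

oo--ooo-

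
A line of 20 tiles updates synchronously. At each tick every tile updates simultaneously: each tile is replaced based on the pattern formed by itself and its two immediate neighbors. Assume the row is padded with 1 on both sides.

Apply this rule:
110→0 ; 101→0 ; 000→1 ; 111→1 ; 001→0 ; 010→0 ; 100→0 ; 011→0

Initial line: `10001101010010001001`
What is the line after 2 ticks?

00001111111110001110

00100000000000100000
00001111111110001110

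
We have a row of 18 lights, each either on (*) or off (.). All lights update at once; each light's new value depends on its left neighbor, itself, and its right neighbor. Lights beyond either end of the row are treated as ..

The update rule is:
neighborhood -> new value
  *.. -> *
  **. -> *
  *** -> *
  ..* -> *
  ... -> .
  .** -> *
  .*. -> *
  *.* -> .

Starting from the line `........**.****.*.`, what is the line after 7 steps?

.*********.****.**

step 1: .......***.****.**
step 2: ......****.****.**
step 3: .....*****.****.**
step 4: ....******.****.**
step 5: ...*******.****.**
step 6: ..********.****.**
step 7: .*********.****.**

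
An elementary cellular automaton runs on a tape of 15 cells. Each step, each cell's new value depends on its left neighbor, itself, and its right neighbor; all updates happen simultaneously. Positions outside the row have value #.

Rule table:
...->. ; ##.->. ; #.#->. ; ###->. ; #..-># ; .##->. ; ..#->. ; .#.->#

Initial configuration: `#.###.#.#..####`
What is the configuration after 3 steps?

.#....##..##...

......#.##.....
#.....#...#....
.#....##..##...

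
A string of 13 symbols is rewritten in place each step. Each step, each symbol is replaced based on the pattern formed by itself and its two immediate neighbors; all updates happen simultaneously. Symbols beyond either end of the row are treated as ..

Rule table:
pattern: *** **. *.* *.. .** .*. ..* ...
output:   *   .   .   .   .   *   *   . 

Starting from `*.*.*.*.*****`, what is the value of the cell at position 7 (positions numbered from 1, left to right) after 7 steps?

step 1: *.*.*.*..***.
step 2: *.*.*.*.*.*..
step 3: *.*.*.*.*.*..  (fixed point — unchanged through step 7)
position 7 holds *

*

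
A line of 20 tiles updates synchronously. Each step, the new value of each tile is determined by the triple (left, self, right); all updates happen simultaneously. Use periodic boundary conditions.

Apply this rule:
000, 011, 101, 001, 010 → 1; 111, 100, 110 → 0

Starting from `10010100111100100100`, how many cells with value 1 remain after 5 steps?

step 1: 10111101100001101101
step 2: 01100011001111011011
step 3: 11001110011000110110
step 4: 10011000110011101101
step 5: 00110011100110011011
count of 1: 11

11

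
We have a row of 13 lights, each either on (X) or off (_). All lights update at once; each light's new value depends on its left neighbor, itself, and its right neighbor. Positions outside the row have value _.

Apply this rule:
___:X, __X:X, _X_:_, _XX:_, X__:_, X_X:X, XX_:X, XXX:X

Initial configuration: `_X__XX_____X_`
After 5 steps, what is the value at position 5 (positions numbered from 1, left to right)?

_

X__X_X_XXXX__
__X_X_X_XXX_X
XX_X_X_X_XXX_
_XX_X_X_X_XX_
X_XX_X_X_X_X_
position 5 holds _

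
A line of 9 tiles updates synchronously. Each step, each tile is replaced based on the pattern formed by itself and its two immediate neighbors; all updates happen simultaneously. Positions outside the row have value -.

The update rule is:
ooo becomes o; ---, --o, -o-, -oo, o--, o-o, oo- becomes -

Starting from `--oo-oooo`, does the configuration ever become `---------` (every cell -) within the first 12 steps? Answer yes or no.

yes

------oo-
---------
all cells are - at step 2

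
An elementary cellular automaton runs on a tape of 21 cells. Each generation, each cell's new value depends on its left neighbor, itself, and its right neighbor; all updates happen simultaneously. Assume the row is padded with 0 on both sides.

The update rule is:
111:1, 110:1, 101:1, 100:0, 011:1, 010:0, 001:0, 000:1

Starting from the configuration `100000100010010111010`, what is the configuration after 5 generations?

011111010111111111110

generation 1: 001110001000001111100
generation 2: 101110100011101111101
generation 3: 011111001011111111110
generation 4: 011111000111111111110
generation 5: 011111010111111111110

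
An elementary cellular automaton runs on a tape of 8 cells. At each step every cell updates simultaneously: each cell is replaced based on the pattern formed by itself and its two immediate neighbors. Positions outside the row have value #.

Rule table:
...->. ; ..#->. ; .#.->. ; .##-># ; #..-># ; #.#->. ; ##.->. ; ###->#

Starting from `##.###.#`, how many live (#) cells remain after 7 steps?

step 1: #..##..#
step 2: .#.#.#.#
step 3: .......#
step 4: #......#
step 5: .#.....#
step 6: ..#....#
step 7: #..#...#
count of #: 3

3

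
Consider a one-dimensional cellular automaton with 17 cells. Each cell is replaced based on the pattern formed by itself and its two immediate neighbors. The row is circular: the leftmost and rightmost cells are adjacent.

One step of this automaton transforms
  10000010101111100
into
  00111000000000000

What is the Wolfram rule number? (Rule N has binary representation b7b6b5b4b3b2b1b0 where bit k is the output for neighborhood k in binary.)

1

position 11: 111 → 0  (bit 7 = 0)
position 14: 110 → 0  (bit 6 = 0)
position 7: 101 → 0  (bit 5 = 0)
position 1: 100 → 0  (bit 4 = 0)
position 10: 011 → 0  (bit 3 = 0)
position 0: 010 → 0  (bit 2 = 0)
position 5: 001 → 0  (bit 1 = 0)
position 2: 000 → 1  (bit 0 = 1)
bits b7..b0 = 00000001 = 1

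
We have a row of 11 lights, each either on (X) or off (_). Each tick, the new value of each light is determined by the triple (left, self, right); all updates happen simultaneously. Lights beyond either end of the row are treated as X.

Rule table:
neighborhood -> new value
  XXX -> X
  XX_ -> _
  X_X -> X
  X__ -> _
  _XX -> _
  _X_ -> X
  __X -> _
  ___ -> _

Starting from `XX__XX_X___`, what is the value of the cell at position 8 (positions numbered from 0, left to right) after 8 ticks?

_

X_____XX___
___________
___________  (fixed point — unchanged through tick 8)
position 8 holds _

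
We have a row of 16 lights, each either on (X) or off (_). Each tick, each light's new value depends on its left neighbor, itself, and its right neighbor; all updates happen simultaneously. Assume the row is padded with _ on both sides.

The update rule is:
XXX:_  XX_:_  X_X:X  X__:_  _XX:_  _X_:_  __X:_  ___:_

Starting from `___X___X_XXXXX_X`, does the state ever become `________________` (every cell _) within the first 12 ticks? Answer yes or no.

________X_____X_
________________
all cells are _ at tick 2

yes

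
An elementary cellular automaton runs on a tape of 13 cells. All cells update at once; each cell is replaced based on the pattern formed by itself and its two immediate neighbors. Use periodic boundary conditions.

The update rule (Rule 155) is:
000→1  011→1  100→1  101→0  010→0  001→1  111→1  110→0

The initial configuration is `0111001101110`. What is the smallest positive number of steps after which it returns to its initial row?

1110111001101
1100110111001
1011100110111
0011011100111
1110011011110
1101110011100
1001101111011
0111001110011
0110111101110
1100111001101
1011110111001
0011100110111
1111011100110
1110011011100
1101110011011
1001101110011
0111001101111
0110111001110
1100110111101
1011100111001
0011011110111
1110011100110
1101111011100
1001110011011
0111101110011
0111001101110

26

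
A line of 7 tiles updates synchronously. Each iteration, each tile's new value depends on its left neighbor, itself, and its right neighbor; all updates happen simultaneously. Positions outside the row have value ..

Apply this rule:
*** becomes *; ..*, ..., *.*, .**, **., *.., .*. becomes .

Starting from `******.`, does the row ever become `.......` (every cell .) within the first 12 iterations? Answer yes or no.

iteration 1: .****..
iteration 2: ..**...
iteration 3: .......
all cells are . at iteration 3

yes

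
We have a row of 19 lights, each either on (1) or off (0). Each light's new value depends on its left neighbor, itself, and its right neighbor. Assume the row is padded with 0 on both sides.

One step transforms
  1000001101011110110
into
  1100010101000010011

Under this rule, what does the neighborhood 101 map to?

At position 8 the neighborhood is 101; the next row has 0 there.

0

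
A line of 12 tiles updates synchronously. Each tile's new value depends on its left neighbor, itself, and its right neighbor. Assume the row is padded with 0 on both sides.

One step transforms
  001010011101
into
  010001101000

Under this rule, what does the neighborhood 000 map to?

0

At position 0 the neighborhood is 000; the next row has 0 there.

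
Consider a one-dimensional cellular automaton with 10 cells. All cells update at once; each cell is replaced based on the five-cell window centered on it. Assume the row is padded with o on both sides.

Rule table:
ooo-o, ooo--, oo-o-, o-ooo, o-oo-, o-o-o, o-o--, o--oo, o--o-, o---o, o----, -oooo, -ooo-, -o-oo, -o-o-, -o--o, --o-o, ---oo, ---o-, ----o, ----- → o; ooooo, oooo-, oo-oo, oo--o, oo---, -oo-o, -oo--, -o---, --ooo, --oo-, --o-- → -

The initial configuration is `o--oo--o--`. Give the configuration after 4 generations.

-oooo--ooo

o-o---o-oo
ooo-oooooo
--o-oo----
-oooo--ooo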